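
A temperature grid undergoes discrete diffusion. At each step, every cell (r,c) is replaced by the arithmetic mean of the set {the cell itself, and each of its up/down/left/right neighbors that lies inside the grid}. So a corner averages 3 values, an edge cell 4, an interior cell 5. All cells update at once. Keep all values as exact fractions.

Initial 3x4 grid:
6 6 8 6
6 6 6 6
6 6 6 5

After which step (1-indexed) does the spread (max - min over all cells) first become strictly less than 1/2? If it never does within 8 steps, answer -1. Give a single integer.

Answer: 3

Derivation:
Step 1: max=20/3, min=17/3, spread=1
Step 2: max=391/60, min=103/18, spread=143/180
Step 3: max=13639/2160, min=42649/7200, spread=8443/21600
  -> spread < 1/2 first at step 3
Step 4: max=676379/108000, min=773843/129600, spread=189059/648000
Step 5: max=48214267/7776000, min=39026221/6480000, spread=6914009/38880000
Step 6: max=1201001557/194400000, min=98016211/16200000, spread=992281/7776000
Step 7: max=172260737947/27993600000, min=70770458363/11664000000, spread=12058189379/139968000000
Step 8: max=4298717830867/699840000000, min=177222016583/29160000000, spread=363115463/5598720000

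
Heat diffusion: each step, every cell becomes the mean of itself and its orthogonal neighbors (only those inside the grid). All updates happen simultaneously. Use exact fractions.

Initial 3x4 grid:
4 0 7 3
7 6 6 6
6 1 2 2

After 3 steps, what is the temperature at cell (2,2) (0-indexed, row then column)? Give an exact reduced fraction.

Answer: 3403/900

Derivation:
Step 1: cell (2,2) = 11/4
Step 2: cell (2,2) = 457/120
Step 3: cell (2,2) = 3403/900
Full grid after step 3:
  235/54 32239/7200 31199/7200 4987/1080
  66343/14400 12601/3000 6553/1500 59873/14400
  1877/432 15257/3600 3403/900 8519/2160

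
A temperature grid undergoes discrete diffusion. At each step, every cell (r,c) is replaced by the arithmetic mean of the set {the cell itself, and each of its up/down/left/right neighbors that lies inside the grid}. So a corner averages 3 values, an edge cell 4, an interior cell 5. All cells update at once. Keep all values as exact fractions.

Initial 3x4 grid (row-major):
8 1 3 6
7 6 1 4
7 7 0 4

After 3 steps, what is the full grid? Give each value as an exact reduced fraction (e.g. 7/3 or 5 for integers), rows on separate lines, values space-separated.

Answer: 11369/2160 32747/7200 26627/7200 1907/540
5089/900 27731/6000 1843/500 5391/1600
1027/180 1929/400 6613/1800 7123/2160

Derivation:
After step 1:
  16/3 9/2 11/4 13/3
  7 22/5 14/5 15/4
  7 5 3 8/3
After step 2:
  101/18 1019/240 863/240 65/18
  89/15 237/50 167/50 271/80
  19/3 97/20 101/30 113/36
After step 3:
  11369/2160 32747/7200 26627/7200 1907/540
  5089/900 27731/6000 1843/500 5391/1600
  1027/180 1929/400 6613/1800 7123/2160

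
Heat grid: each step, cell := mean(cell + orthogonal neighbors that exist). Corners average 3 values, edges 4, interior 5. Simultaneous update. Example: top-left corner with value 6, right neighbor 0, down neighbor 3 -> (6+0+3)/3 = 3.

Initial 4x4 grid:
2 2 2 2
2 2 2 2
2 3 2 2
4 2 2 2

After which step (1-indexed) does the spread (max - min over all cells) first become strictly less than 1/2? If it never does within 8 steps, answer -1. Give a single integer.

Answer: 4

Derivation:
Step 1: max=11/4, min=2, spread=3/4
Step 2: max=49/18, min=2, spread=13/18
Step 3: max=2711/1080, min=2, spread=551/1080
Step 4: max=79943/32400, min=1213/600, spread=14441/32400
  -> spread < 1/2 first at step 4
Step 5: max=2324537/972000, min=36469/18000, spread=355211/972000
Step 6: max=68677571/29160000, min=220997/108000, spread=9008381/29160000
Step 7: max=2027159951/874800000, min=13339/6480, spread=226394951/874800000
Step 8: max=60162166943/26244000000, min=1008306343/486000000, spread=5713624421/26244000000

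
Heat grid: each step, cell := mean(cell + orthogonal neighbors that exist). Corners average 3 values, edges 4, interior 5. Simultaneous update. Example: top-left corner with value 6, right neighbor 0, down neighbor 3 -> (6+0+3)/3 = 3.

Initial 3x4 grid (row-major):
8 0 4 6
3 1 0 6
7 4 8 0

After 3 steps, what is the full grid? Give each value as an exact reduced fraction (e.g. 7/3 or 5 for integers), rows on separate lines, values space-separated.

Answer: 3713/1080 25279/7200 23159/7200 8303/2160
57763/14400 9871/3000 7399/2000 1061/300
8671/2160 1819/450 12617/3600 2137/540

Derivation:
After step 1:
  11/3 13/4 5/2 16/3
  19/4 8/5 19/5 3
  14/3 5 3 14/3
After step 2:
  35/9 661/240 893/240 65/18
  881/240 92/25 139/50 21/5
  173/36 107/30 247/60 32/9
After step 3:
  3713/1080 25279/7200 23159/7200 8303/2160
  57763/14400 9871/3000 7399/2000 1061/300
  8671/2160 1819/450 12617/3600 2137/540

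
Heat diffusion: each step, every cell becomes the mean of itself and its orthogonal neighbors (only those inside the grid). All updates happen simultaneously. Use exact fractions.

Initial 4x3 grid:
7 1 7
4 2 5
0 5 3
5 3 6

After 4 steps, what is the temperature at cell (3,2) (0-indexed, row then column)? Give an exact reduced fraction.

Step 1: cell (3,2) = 4
Step 2: cell (3,2) = 9/2
Step 3: cell (3,2) = 2857/720
Step 4: cell (3,2) = 34343/8640
Full grid after step 4:
  1193/320 676891/172800 104063/25920
  52483/14400 269831/72000 21653/5400
  150233/43200 270961/72000 2339/600
  92779/25920 637757/172800 34343/8640

Answer: 34343/8640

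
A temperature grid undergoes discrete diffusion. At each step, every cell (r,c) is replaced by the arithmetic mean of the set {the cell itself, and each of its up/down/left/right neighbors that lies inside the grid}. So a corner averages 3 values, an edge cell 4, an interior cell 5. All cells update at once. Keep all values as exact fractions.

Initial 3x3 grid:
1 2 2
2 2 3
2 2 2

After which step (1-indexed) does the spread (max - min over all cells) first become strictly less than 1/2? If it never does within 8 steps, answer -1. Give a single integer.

Step 1: max=7/3, min=5/3, spread=2/3
Step 2: max=547/240, min=31/18, spread=401/720
Step 3: max=4757/2160, min=2021/1080, spread=143/432
  -> spread < 1/2 first at step 3
Step 4: max=276679/129600, min=123277/64800, spread=1205/5184
Step 5: max=16442813/7776000, min=7586969/3888000, spread=10151/62208
Step 6: max=972982111/466560000, min=459766993/233280000, spread=85517/746496
Step 7: max=57980956517/27993600000, min=27864804821/13996800000, spread=720431/8957952
Step 8: max=3456829489399/1679616000000, min=1680998955637/839808000000, spread=6069221/107495424

Answer: 3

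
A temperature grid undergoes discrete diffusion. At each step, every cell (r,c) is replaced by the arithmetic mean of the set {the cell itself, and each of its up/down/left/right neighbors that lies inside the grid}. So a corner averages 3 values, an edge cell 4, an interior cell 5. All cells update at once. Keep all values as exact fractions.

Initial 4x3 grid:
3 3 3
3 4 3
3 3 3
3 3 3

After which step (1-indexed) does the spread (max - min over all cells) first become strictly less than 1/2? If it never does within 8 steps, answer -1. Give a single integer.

Step 1: max=13/4, min=3, spread=1/4
  -> spread < 1/2 first at step 1
Step 2: max=323/100, min=3, spread=23/100
Step 3: max=15211/4800, min=1213/400, spread=131/960
Step 4: max=136151/43200, min=21991/7200, spread=841/8640
Step 5: max=54382051/17280000, min=4413373/1440000, spread=56863/691200
Step 6: max=488094341/155520000, min=39869543/12960000, spread=386393/6220800
Step 7: max=195017723131/62208000000, min=15972358813/5184000000, spread=26795339/497664000
Step 8: max=11681255714129/3732480000000, min=960206149667/311040000000, spread=254051069/5971968000

Answer: 1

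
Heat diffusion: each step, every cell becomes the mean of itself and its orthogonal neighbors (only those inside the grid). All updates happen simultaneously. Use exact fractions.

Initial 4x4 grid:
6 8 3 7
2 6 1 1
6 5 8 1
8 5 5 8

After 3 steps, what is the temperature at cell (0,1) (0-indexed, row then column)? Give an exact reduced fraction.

Step 1: cell (0,1) = 23/4
Step 2: cell (0,1) = 607/120
Step 3: cell (0,1) = 17911/3600
Full grid after step 3:
  11099/2160 17911/3600 15371/3600 4229/1080
  37787/7200 28817/6000 13169/3000 3389/900
  38699/7200 16093/3000 27691/6000 1993/450
  1265/216 40019/7200 38803/7200 2069/432

Answer: 17911/3600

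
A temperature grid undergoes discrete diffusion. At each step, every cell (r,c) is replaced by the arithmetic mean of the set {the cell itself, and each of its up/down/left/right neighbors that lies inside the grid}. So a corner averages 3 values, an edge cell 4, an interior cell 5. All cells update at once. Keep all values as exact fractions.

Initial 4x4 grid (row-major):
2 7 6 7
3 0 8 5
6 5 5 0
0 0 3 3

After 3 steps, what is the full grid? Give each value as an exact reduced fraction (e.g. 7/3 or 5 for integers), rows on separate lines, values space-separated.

Answer: 241/60 3509/800 4269/800 323/60
2779/800 2099/500 2273/500 3899/800
503/160 1631/500 1861/500 8809/2400
157/60 449/160 6919/2400 541/180

Derivation:
After step 1:
  4 15/4 7 6
  11/4 23/5 24/5 5
  7/2 16/5 21/5 13/4
  2 2 11/4 2
After step 2:
  7/2 387/80 431/80 6
  297/80 191/50 128/25 381/80
  229/80 7/2 91/25 289/80
  5/2 199/80 219/80 8/3
After step 3:
  241/60 3509/800 4269/800 323/60
  2779/800 2099/500 2273/500 3899/800
  503/160 1631/500 1861/500 8809/2400
  157/60 449/160 6919/2400 541/180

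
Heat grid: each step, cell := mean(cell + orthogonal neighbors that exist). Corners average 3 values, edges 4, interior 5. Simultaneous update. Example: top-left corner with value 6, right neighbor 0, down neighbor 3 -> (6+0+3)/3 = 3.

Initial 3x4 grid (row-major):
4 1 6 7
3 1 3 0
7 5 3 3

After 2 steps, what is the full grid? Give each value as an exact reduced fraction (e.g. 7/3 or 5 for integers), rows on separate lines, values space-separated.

After step 1:
  8/3 3 17/4 13/3
  15/4 13/5 13/5 13/4
  5 4 7/2 2
After step 2:
  113/36 751/240 851/240 71/18
  841/240 319/100 81/25 731/240
  17/4 151/40 121/40 35/12

Answer: 113/36 751/240 851/240 71/18
841/240 319/100 81/25 731/240
17/4 151/40 121/40 35/12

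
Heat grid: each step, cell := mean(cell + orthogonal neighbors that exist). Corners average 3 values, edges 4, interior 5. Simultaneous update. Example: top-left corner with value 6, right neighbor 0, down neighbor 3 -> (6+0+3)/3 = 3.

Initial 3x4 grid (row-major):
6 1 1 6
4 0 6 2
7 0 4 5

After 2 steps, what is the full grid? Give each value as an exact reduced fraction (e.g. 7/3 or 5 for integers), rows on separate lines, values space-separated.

After step 1:
  11/3 2 7/2 3
  17/4 11/5 13/5 19/4
  11/3 11/4 15/4 11/3
After step 2:
  119/36 341/120 111/40 15/4
  827/240 69/25 84/25 841/240
  32/9 371/120 383/120 73/18

Answer: 119/36 341/120 111/40 15/4
827/240 69/25 84/25 841/240
32/9 371/120 383/120 73/18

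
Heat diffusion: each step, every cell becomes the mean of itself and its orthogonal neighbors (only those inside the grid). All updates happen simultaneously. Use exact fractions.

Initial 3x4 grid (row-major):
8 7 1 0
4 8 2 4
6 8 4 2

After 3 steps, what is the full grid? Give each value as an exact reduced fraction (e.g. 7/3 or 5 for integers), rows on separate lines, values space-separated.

Answer: 3167/540 18583/3600 12893/3600 2969/1080
44081/7200 15739/3000 997/250 1723/600
271/45 6611/1200 15043/3600 3679/1080

Derivation:
After step 1:
  19/3 6 5/2 5/3
  13/2 29/5 19/5 2
  6 13/2 4 10/3
After step 2:
  113/18 619/120 419/120 37/18
  739/120 143/25 181/50 27/10
  19/3 223/40 529/120 28/9
After step 3:
  3167/540 18583/3600 12893/3600 2969/1080
  44081/7200 15739/3000 997/250 1723/600
  271/45 6611/1200 15043/3600 3679/1080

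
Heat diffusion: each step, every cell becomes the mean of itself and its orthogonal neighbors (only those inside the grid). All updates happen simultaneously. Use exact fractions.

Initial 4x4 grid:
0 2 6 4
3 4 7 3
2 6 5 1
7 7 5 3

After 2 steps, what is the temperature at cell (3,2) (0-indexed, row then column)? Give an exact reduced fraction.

Step 1: cell (3,2) = 5
Step 2: cell (3,2) = 381/80
Full grid after step 2:
  83/36 829/240 205/48 77/18
  769/240 389/100 227/50 193/48
  1013/240 99/20 113/25 291/80
  193/36 1283/240 381/80 11/3

Answer: 381/80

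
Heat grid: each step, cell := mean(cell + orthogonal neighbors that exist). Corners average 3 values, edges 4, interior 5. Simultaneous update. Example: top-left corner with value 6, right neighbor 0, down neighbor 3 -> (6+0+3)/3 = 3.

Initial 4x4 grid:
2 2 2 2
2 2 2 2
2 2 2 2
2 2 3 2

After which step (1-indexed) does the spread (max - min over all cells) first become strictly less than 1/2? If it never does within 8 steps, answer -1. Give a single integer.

Answer: 1

Derivation:
Step 1: max=7/3, min=2, spread=1/3
  -> spread < 1/2 first at step 1
Step 2: max=271/120, min=2, spread=31/120
Step 3: max=2371/1080, min=2, spread=211/1080
Step 4: max=232843/108000, min=2, spread=16843/108000
Step 5: max=2082643/972000, min=18079/9000, spread=130111/972000
Step 6: max=61962367/29160000, min=1087159/540000, spread=3255781/29160000
Step 7: max=1849953691/874800000, min=1091107/540000, spread=82360351/874800000
Step 8: max=55239316891/26244000000, min=196906441/97200000, spread=2074577821/26244000000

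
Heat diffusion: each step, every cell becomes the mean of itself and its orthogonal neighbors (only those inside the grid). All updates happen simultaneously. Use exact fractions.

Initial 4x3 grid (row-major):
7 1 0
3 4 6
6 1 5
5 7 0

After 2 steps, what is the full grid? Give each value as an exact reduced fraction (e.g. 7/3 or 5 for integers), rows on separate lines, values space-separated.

Answer: 35/9 3 109/36
185/48 387/100 145/48
387/80 88/25 307/80
13/3 357/80 41/12

Derivation:
After step 1:
  11/3 3 7/3
  5 3 15/4
  15/4 23/5 3
  6 13/4 4
After step 2:
  35/9 3 109/36
  185/48 387/100 145/48
  387/80 88/25 307/80
  13/3 357/80 41/12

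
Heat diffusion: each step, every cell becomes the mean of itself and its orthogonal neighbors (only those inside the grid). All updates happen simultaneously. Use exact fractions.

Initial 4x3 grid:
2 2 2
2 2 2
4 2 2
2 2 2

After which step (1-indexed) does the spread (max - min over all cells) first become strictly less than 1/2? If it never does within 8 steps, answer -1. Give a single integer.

Answer: 3

Derivation:
Step 1: max=8/3, min=2, spread=2/3
Step 2: max=151/60, min=2, spread=31/60
Step 3: max=1291/540, min=2, spread=211/540
  -> spread < 1/2 first at step 3
Step 4: max=124897/54000, min=1847/900, spread=14077/54000
Step 5: max=1112407/486000, min=111683/54000, spread=5363/24300
Step 6: max=32900809/14580000, min=62869/30000, spread=93859/583200
Step 7: max=1959874481/874800000, min=102536467/48600000, spread=4568723/34992000
Step 8: max=116756435629/52488000000, min=3097618889/1458000000, spread=8387449/83980800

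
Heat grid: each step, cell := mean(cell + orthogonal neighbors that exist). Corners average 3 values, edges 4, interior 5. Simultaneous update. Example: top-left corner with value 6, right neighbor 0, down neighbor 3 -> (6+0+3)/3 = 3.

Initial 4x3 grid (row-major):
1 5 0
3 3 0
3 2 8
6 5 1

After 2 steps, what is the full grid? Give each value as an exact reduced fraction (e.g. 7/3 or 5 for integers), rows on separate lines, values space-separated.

After step 1:
  3 9/4 5/3
  5/2 13/5 11/4
  7/2 21/5 11/4
  14/3 7/2 14/3
After step 2:
  31/12 571/240 20/9
  29/10 143/50 293/120
  223/60 331/100 431/120
  35/9 511/120 131/36

Answer: 31/12 571/240 20/9
29/10 143/50 293/120
223/60 331/100 431/120
35/9 511/120 131/36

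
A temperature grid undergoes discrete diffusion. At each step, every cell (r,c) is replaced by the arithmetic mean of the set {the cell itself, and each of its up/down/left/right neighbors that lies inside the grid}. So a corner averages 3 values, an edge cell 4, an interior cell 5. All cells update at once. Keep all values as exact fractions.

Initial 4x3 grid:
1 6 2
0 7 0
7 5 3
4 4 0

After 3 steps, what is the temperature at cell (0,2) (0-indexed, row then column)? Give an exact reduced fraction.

Step 1: cell (0,2) = 8/3
Step 2: cell (0,2) = 29/9
Step 3: cell (0,2) = 827/270
Full grid after step 3:
  7151/2160 4093/1200 827/270
  27323/7200 6763/2000 5887/1800
  9361/2400 2863/750 10879/3600
  751/180 51001/14400 6917/2160

Answer: 827/270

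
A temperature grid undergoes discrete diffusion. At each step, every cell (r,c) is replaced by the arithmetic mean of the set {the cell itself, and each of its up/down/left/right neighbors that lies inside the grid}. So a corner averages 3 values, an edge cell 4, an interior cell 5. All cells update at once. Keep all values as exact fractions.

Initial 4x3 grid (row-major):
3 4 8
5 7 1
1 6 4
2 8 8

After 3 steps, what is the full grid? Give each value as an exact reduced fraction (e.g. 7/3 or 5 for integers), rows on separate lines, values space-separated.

Answer: 197/45 34043/7200 10241/2160
5243/1200 27569/6000 35783/7200
974/225 29459/6000 37243/7200
4991/1080 18349/3600 11947/2160

Derivation:
After step 1:
  4 11/2 13/3
  4 23/5 5
  7/2 26/5 19/4
  11/3 6 20/3
After step 2:
  9/2 553/120 89/18
  161/40 243/50 1121/240
  491/120 481/100 1297/240
  79/18 323/60 209/36
After step 3:
  197/45 34043/7200 10241/2160
  5243/1200 27569/6000 35783/7200
  974/225 29459/6000 37243/7200
  4991/1080 18349/3600 11947/2160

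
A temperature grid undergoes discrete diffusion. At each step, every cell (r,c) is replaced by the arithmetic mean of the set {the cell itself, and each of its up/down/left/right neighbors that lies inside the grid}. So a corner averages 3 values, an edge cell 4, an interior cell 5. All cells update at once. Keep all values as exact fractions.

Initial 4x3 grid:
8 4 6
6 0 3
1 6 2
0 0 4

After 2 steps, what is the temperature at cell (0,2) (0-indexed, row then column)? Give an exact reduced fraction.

Step 1: cell (0,2) = 13/3
Step 2: cell (0,2) = 139/36
Full grid after step 2:
  19/4 559/120 139/36
  21/5 83/25 439/120
  137/60 151/50 103/40
  73/36 199/120 11/4

Answer: 139/36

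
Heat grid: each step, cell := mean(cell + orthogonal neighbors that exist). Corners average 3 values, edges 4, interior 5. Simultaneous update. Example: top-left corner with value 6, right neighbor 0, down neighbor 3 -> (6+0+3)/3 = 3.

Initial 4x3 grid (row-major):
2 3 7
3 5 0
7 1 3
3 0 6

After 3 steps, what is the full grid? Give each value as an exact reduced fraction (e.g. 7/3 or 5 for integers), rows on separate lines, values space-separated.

After step 1:
  8/3 17/4 10/3
  17/4 12/5 15/4
  7/2 16/5 5/2
  10/3 5/2 3
After step 2:
  67/18 253/80 34/9
  769/240 357/100 719/240
  857/240 141/50 249/80
  28/9 361/120 8/3
After step 3:
  454/135 5693/1600 3577/1080
  25321/7200 6301/2000 24221/7200
  22871/7200 9649/3000 2319/800
  6977/2160 20891/7200 703/240

Answer: 454/135 5693/1600 3577/1080
25321/7200 6301/2000 24221/7200
22871/7200 9649/3000 2319/800
6977/2160 20891/7200 703/240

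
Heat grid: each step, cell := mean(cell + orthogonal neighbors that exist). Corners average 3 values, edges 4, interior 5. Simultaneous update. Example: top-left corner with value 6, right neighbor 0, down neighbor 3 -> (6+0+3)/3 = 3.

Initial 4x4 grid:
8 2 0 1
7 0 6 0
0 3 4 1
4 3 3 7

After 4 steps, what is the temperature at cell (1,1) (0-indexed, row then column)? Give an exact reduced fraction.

Answer: 67583/22500

Derivation:
Step 1: cell (1,1) = 18/5
Step 2: cell (1,1) = 277/100
Step 3: cell (1,1) = 4861/1500
Step 4: cell (1,1) = 67583/22500
Full grid after step 4:
  55699/16200 673741/216000 20453/8640 27349/12960
  747991/216000 67583/22500 95971/36000 49751/21600
  27311/8640 113431/36000 262013/90000 313787/108000
  40849/12960 4181/1350 10966/3375 103457/32400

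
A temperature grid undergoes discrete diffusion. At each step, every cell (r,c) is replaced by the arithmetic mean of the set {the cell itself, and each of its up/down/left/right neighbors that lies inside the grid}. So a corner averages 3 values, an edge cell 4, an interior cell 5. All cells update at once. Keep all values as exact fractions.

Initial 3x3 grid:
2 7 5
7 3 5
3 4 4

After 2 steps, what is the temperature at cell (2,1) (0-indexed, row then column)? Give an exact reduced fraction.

Step 1: cell (2,1) = 7/2
Step 2: cell (2,1) = 177/40
Full grid after step 2:
  40/9 409/80 85/18
  379/80 419/100 389/80
  143/36 177/40 145/36

Answer: 177/40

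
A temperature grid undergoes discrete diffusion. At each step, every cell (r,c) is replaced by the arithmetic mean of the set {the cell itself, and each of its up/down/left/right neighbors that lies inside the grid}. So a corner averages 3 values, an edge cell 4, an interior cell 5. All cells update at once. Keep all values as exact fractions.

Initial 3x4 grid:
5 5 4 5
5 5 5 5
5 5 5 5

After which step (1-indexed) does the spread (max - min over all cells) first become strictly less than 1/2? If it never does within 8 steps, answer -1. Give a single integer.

Answer: 1

Derivation:
Step 1: max=5, min=14/3, spread=1/3
  -> spread < 1/2 first at step 1
Step 2: max=5, min=569/120, spread=31/120
Step 3: max=5, min=5189/1080, spread=211/1080
Step 4: max=8953/1800, min=523103/108000, spread=14077/108000
Step 5: max=536317/108000, min=4719593/972000, spread=5363/48600
Step 6: max=297131/60000, min=142059191/29160000, spread=93859/1166400
Step 7: max=480663533/97200000, min=8537725519/1749600000, spread=4568723/69984000
Step 8: max=14398381111/2916000000, min=513099564371/104976000000, spread=8387449/167961600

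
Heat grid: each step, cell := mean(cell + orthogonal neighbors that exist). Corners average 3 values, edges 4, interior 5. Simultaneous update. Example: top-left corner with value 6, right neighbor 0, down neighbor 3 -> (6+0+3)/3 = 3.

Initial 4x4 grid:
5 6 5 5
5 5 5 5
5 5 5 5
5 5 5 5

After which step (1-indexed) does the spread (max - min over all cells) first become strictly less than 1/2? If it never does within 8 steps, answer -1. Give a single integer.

Answer: 1

Derivation:
Step 1: max=16/3, min=5, spread=1/3
  -> spread < 1/2 first at step 1
Step 2: max=631/120, min=5, spread=31/120
Step 3: max=5611/1080, min=5, spread=211/1080
Step 4: max=556843/108000, min=5, spread=16843/108000
Step 5: max=4998643/972000, min=45079/9000, spread=130111/972000
Step 6: max=149442367/29160000, min=2707159/540000, spread=3255781/29160000
Step 7: max=4474353691/874800000, min=2711107/540000, spread=82360351/874800000
Step 8: max=133971316891/26244000000, min=488506441/97200000, spread=2074577821/26244000000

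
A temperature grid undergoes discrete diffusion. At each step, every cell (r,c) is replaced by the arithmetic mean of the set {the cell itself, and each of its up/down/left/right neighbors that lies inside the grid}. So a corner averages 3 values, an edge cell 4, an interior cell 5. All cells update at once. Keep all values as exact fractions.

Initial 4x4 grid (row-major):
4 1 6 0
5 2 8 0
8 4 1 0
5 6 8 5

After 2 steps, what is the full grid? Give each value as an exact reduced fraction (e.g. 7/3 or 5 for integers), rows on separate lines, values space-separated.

After step 1:
  10/3 13/4 15/4 2
  19/4 4 17/5 2
  11/2 21/5 21/5 3/2
  19/3 23/4 5 13/3
After step 2:
  34/9 43/12 31/10 31/12
  211/48 98/25 347/100 89/40
  1247/240 473/100 183/50 361/120
  211/36 1277/240 1157/240 65/18

Answer: 34/9 43/12 31/10 31/12
211/48 98/25 347/100 89/40
1247/240 473/100 183/50 361/120
211/36 1277/240 1157/240 65/18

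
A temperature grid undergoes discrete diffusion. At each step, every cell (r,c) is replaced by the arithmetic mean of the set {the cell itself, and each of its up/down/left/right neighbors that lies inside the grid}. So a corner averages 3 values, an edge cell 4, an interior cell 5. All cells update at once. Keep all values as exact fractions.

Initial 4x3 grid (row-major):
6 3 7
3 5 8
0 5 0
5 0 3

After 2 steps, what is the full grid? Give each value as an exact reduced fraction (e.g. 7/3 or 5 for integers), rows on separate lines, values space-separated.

Answer: 17/4 401/80 65/12
311/80 411/100 99/20
125/48 173/50 3
49/18 95/48 11/4

Derivation:
After step 1:
  4 21/4 6
  7/2 24/5 5
  13/4 2 4
  5/3 13/4 1
After step 2:
  17/4 401/80 65/12
  311/80 411/100 99/20
  125/48 173/50 3
  49/18 95/48 11/4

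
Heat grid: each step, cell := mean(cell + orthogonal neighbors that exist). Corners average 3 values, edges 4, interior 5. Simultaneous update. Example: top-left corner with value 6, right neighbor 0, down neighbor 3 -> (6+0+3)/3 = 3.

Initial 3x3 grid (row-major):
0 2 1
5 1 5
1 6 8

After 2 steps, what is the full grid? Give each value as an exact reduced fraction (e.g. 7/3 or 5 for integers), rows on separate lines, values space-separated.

Answer: 61/36 49/20 89/36
713/240 143/50 331/80
13/4 68/15 169/36

Derivation:
After step 1:
  7/3 1 8/3
  7/4 19/5 15/4
  4 4 19/3
After step 2:
  61/36 49/20 89/36
  713/240 143/50 331/80
  13/4 68/15 169/36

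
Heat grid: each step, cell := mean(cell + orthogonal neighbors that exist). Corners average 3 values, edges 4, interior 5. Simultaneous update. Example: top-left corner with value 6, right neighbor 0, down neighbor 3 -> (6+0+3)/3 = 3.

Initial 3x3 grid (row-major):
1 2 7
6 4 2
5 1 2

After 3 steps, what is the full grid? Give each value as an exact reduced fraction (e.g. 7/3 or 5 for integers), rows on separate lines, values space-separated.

Answer: 247/72 4997/1440 1433/432
847/240 3883/1200 9299/2880
121/36 2311/720 1259/432

Derivation:
After step 1:
  3 7/2 11/3
  4 3 15/4
  4 3 5/3
After step 2:
  7/2 79/24 131/36
  7/2 69/20 145/48
  11/3 35/12 101/36
After step 3:
  247/72 4997/1440 1433/432
  847/240 3883/1200 9299/2880
  121/36 2311/720 1259/432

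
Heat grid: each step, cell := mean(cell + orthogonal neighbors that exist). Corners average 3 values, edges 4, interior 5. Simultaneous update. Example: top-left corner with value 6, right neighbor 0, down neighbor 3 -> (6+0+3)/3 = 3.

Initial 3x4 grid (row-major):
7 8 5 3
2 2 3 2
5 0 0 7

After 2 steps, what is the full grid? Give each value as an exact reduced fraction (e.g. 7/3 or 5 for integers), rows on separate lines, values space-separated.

Answer: 91/18 227/48 959/240 71/18
15/4 333/100 82/25 749/240
97/36 115/48 193/80 37/12

Derivation:
After step 1:
  17/3 11/2 19/4 10/3
  4 3 12/5 15/4
  7/3 7/4 5/2 3
After step 2:
  91/18 227/48 959/240 71/18
  15/4 333/100 82/25 749/240
  97/36 115/48 193/80 37/12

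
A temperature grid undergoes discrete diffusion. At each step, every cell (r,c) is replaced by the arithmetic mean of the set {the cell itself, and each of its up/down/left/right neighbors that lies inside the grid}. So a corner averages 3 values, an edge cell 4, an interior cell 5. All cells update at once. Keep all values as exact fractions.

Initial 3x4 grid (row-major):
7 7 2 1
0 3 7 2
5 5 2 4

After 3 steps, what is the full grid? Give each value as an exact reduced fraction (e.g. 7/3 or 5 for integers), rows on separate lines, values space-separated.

After step 1:
  14/3 19/4 17/4 5/3
  15/4 22/5 16/5 7/2
  10/3 15/4 9/2 8/3
After step 2:
  79/18 271/60 52/15 113/36
  323/80 397/100 397/100 331/120
  65/18 959/240 847/240 32/9
After step 3:
  9319/2160 3677/900 13583/3600 3371/1080
  6403/1600 2049/500 21233/6000 24161/7200
  524/135 27191/7200 27091/7200 7087/2160

Answer: 9319/2160 3677/900 13583/3600 3371/1080
6403/1600 2049/500 21233/6000 24161/7200
524/135 27191/7200 27091/7200 7087/2160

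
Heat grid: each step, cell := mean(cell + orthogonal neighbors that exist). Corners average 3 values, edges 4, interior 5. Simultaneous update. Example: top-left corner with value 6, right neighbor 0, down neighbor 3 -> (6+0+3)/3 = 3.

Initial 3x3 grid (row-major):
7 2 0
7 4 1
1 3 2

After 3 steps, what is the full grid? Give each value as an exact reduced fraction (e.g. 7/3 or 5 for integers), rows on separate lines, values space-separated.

After step 1:
  16/3 13/4 1
  19/4 17/5 7/4
  11/3 5/2 2
After step 2:
  40/9 779/240 2
  343/80 313/100 163/80
  131/36 347/120 25/12
After step 3:
  539/135 46153/14400 437/180
  18601/4800 6237/2000 11101/4800
  7789/2160 21139/7200 187/80

Answer: 539/135 46153/14400 437/180
18601/4800 6237/2000 11101/4800
7789/2160 21139/7200 187/80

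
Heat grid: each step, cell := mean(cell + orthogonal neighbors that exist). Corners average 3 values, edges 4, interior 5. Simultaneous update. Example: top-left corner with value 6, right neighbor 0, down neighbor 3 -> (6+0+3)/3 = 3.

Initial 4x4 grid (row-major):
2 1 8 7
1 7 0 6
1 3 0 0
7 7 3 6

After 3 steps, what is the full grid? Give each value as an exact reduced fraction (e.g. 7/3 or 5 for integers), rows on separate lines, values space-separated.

Answer: 5969/2160 12901/3600 4723/1200 1123/240
22157/7200 17963/6000 1519/400 2947/800
7999/2400 7087/2000 1213/400 1621/480
2957/720 2261/600 427/120 2219/720

Derivation:
After step 1:
  4/3 9/2 4 7
  11/4 12/5 21/5 13/4
  3 18/5 6/5 3
  5 5 4 3
After step 2:
  103/36 367/120 197/40 19/4
  569/240 349/100 301/100 349/80
  287/80 76/25 16/5 209/80
  13/3 22/5 33/10 10/3
After step 3:
  5969/2160 12901/3600 4723/1200 1123/240
  22157/7200 17963/6000 1519/400 2947/800
  7999/2400 7087/2000 1213/400 1621/480
  2957/720 2261/600 427/120 2219/720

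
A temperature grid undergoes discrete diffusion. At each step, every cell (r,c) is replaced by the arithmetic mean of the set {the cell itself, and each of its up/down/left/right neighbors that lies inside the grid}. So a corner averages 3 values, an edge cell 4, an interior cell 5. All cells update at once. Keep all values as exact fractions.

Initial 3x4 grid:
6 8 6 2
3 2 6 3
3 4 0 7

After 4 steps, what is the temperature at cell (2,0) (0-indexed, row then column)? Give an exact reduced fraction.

Step 1: cell (2,0) = 10/3
Step 2: cell (2,0) = 109/36
Step 3: cell (2,0) = 491/135
Step 4: cell (2,0) = 9587/2592
Full grid after step 4:
  11647/2592 9979/2160 47489/10800 56873/12960
  4831/1152 48893/12000 50443/12000 116009/28800
  9587/2592 16453/4320 80753/21600 50653/12960

Answer: 9587/2592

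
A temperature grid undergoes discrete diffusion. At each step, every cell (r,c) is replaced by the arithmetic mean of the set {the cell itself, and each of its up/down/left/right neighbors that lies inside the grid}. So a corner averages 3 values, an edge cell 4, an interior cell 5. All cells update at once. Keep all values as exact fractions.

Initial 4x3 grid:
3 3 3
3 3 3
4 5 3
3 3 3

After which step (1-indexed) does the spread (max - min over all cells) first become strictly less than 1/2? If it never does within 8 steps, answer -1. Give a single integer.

Step 1: max=15/4, min=3, spread=3/4
Step 2: max=71/20, min=3, spread=11/20
Step 3: max=313/90, min=373/120, spread=133/360
  -> spread < 1/2 first at step 3
Step 4: max=44827/12960, min=2257/720, spread=4201/12960
Step 5: max=531997/155520, min=7633/2400, spread=186893/777600
Step 6: max=158873899/46656000, min=4147879/1296000, spread=1910051/9331200
Step 7: max=9473346641/2799360000, min=250637461/77760000, spread=90079609/559872000
Step 8: max=566159142979/167961600000, min=5034748813/1555200000, spread=896250847/6718464000

Answer: 3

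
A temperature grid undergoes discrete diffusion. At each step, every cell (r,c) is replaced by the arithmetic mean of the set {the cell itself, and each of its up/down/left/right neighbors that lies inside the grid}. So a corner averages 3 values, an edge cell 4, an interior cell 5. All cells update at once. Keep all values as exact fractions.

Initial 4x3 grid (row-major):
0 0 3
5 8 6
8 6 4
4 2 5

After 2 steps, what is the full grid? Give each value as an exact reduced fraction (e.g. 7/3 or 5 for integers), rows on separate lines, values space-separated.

After step 1:
  5/3 11/4 3
  21/4 5 21/4
  23/4 28/5 21/4
  14/3 17/4 11/3
After step 2:
  29/9 149/48 11/3
  53/12 477/100 37/8
  319/60 517/100 593/120
  44/9 1091/240 79/18

Answer: 29/9 149/48 11/3
53/12 477/100 37/8
319/60 517/100 593/120
44/9 1091/240 79/18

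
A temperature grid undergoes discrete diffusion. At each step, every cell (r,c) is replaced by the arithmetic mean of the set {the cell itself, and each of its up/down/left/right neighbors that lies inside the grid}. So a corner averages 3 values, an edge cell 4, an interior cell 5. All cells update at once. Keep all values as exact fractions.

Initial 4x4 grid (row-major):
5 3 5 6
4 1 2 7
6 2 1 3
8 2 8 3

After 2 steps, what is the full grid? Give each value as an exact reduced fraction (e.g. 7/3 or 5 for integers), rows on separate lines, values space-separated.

After step 1:
  4 7/2 4 6
  4 12/5 16/5 9/2
  5 12/5 16/5 7/2
  16/3 5 7/2 14/3
After step 2:
  23/6 139/40 167/40 29/6
  77/20 31/10 173/50 43/10
  251/60 18/5 79/25 119/30
  46/9 487/120 491/120 35/9

Answer: 23/6 139/40 167/40 29/6
77/20 31/10 173/50 43/10
251/60 18/5 79/25 119/30
46/9 487/120 491/120 35/9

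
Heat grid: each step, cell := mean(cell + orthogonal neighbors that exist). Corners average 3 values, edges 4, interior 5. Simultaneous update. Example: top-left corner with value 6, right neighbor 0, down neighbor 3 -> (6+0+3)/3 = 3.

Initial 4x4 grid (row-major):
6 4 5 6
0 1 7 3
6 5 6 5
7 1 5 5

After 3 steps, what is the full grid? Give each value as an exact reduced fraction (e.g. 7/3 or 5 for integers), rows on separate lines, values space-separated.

After step 1:
  10/3 4 11/2 14/3
  13/4 17/5 22/5 21/4
  9/2 19/5 28/5 19/4
  14/3 9/2 17/4 5
After step 2:
  127/36 487/120 557/120 185/36
  869/240 377/100 483/100 143/30
  973/240 109/25 114/25 103/20
  41/9 1033/240 387/80 14/3
After step 3:
  8069/2160 7199/1800 8401/1800 5237/1080
  26951/7200 24767/6000 13541/3000 17897/3600
  29863/7200 12629/3000 1899/400 5743/1200
  4649/1080 32503/7200 11021/2400 3517/720

Answer: 8069/2160 7199/1800 8401/1800 5237/1080
26951/7200 24767/6000 13541/3000 17897/3600
29863/7200 12629/3000 1899/400 5743/1200
4649/1080 32503/7200 11021/2400 3517/720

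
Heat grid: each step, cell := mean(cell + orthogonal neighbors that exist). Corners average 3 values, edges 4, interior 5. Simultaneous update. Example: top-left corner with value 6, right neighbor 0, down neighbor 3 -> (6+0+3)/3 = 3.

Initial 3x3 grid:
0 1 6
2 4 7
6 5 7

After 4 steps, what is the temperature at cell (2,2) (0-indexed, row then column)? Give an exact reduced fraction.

Answer: 328133/64800

Derivation:
Step 1: cell (2,2) = 19/3
Step 2: cell (2,2) = 107/18
Step 3: cell (2,2) = 5809/1080
Step 4: cell (2,2) = 328133/64800
Full grid after step 4:
  46649/14400 3156997/864000 548441/129600
  389359/108000 1501189/360000 28013/6000
  267833/64800 1990811/432000 328133/64800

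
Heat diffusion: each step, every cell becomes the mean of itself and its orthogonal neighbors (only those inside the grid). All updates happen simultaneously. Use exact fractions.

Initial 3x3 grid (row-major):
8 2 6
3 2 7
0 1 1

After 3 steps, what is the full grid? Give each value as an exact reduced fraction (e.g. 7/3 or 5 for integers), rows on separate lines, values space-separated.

After step 1:
  13/3 9/2 5
  13/4 3 4
  4/3 1 3
After step 2:
  145/36 101/24 9/2
  143/48 63/20 15/4
  67/36 25/12 8/3
After step 3:
  1615/432 5719/1440 299/72
  8653/2880 3881/1200 211/60
  997/432 1757/720 17/6

Answer: 1615/432 5719/1440 299/72
8653/2880 3881/1200 211/60
997/432 1757/720 17/6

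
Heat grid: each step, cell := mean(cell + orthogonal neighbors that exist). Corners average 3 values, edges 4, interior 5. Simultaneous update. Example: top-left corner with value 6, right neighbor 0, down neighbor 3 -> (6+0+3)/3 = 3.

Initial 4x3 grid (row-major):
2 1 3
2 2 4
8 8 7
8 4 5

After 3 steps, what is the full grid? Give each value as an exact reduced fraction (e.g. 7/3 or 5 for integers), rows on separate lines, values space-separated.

Answer: 773/270 5153/1800 1681/540
13961/3600 1466/375 896/225
19301/3600 10497/2000 4669/900
13033/2160 28723/4800 12353/2160

Derivation:
After step 1:
  5/3 2 8/3
  7/2 17/5 4
  13/2 29/5 6
  20/3 25/4 16/3
After step 2:
  43/18 73/30 26/9
  113/30 187/50 241/60
  337/60 559/100 317/60
  233/36 481/80 211/36
After step 3:
  773/270 5153/1800 1681/540
  13961/3600 1466/375 896/225
  19301/3600 10497/2000 4669/900
  13033/2160 28723/4800 12353/2160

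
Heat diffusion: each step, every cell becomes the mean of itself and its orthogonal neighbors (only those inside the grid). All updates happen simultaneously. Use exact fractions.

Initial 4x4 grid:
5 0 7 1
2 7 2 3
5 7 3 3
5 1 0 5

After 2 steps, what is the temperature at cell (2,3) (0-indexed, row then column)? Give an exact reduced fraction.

Answer: 137/48

Derivation:
Step 1: cell (2,3) = 7/2
Step 2: cell (2,3) = 137/48
Full grid after step 2:
  71/18 791/240 919/240 101/36
  463/120 221/50 63/20 829/240
  533/120 96/25 71/20 137/48
  35/9 413/120 67/24 101/36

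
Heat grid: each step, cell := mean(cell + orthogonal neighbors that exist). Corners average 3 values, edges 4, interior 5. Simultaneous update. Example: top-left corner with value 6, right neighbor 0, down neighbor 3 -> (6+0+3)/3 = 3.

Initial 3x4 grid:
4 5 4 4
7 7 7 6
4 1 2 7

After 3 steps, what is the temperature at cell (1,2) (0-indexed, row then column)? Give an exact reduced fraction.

Step 1: cell (1,2) = 26/5
Step 2: cell (1,2) = 517/100
Step 3: cell (1,2) = 29713/6000
Full grid after step 3:
  5587/1080 18313/3600 2311/450 2773/540
  35261/7200 29543/6000 29713/6000 18623/3600
  3283/720 10817/2400 11417/2400 1183/240

Answer: 29713/6000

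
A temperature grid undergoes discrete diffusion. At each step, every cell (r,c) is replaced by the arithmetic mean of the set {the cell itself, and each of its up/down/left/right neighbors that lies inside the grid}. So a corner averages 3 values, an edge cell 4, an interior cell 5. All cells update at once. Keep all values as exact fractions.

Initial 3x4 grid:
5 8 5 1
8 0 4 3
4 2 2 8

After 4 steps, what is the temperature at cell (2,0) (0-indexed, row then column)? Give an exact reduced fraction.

Answer: 523619/129600

Derivation:
Step 1: cell (2,0) = 14/3
Step 2: cell (2,0) = 131/36
Step 3: cell (2,0) = 8989/2160
Step 4: cell (2,0) = 523619/129600
Full grid after step 4:
  200773/43200 40481/9000 17833/4500 1753/450
  3885691/864000 1459709/360000 88549/22500 24967/6750
  523619/129600 426647/108000 394117/108000 121741/32400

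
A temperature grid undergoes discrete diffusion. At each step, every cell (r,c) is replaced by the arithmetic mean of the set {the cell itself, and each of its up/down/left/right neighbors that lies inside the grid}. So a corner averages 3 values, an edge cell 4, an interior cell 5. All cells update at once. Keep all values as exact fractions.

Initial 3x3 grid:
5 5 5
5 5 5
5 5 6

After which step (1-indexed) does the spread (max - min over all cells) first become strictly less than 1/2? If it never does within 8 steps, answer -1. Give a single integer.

Step 1: max=16/3, min=5, spread=1/3
  -> spread < 1/2 first at step 1
Step 2: max=95/18, min=5, spread=5/18
Step 3: max=1121/216, min=5, spread=41/216
Step 4: max=66931/12960, min=1811/360, spread=347/2592
Step 5: max=3994937/777600, min=18157/3600, spread=2921/31104
Step 6: max=239108539/46656000, min=2185483/432000, spread=24611/373248
Step 7: max=14315522033/2799360000, min=49256741/9720000, spread=207329/4478976
Step 8: max=857837952451/167961600000, min=2630801599/518400000, spread=1746635/53747712

Answer: 1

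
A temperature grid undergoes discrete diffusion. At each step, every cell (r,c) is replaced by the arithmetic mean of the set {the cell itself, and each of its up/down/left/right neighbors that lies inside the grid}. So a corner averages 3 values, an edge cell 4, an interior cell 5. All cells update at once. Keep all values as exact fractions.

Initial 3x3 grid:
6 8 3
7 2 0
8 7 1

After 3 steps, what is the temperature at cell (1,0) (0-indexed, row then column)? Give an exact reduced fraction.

Step 1: cell (1,0) = 23/4
Step 2: cell (1,0) = 1493/240
Step 3: cell (1,0) = 79831/14400
Full grid after step 3:
  2053/360 66431/14400 8293/2160
  79831/14400 14111/3000 24503/7200
  12173/2160 3567/800 1957/540

Answer: 79831/14400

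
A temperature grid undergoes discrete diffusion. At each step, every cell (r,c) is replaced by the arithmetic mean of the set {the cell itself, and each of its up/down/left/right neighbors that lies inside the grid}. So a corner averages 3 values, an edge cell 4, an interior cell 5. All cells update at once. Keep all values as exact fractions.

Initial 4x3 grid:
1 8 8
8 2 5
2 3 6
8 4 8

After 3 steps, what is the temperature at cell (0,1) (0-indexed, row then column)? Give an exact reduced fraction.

Step 1: cell (0,1) = 19/4
Step 2: cell (0,1) = 1357/240
Step 3: cell (0,1) = 72887/14400
Full grid after step 3:
  10837/2160 72887/14400 2047/360
  8059/1800 7687/1500 12487/2400
  17303/3600 7057/1500 4309/800
  10309/2160 75407/14400 1889/360

Answer: 72887/14400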